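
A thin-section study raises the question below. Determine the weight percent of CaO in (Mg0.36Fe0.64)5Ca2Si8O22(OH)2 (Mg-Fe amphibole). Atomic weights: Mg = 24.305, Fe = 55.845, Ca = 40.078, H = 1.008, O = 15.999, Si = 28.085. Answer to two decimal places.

12.28 wt%

Molar mass of (Mg0.36Fe0.64)5Ca2Si8O22(OH)2 = 1.80·24.305 + 3.20·55.845 + 2·40.078 + 8·28.085 + 24·15.999 + 2·1.008 = 913.281 g/mol.
Each formula unit contains 2 Ca, equivalent to 2/1 = 2.0000 mol CaO.
M(CaO) = 1×40.078 + 1×15.999 = 56.077 g/mol.
Mass of CaO per formula unit = 2.0000 × 56.077 = 112.154 g.
CaO wt% = 112.154 / 913.281 × 100 = 12.28%.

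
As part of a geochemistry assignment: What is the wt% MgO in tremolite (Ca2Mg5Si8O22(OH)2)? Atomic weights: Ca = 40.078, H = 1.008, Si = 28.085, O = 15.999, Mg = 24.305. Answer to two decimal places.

24.81 wt%

M(Ca2Mg5Si8O22(OH)2) = 812.353 g/mol; M(MgO) = 40.304 g/mol.
Moles MgO per formula unit = 5 Mg ÷ 1 = 5.0000.
MgO fraction = (5.0000 × 40.304) / 812.353 = 201.520/812.353 = 0.2481.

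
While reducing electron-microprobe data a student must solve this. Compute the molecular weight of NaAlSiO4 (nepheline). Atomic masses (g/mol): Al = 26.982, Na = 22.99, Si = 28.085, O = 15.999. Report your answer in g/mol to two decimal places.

142.05 g/mol

M = 1*22.99 + 1*26.982 + 1*28.085 + 4*15.999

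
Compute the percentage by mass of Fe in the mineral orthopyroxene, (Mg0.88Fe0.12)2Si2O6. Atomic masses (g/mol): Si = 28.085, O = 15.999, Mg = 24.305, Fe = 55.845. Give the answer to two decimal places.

M((Mg0.88Fe0.12)2Si2O6) = 208.344 g/mol.
Fe contributes 0.24 × 55.845 = 13.403 g per mole.
13.403/208.344 = 0.0643 → 6.43%.

6.43 wt%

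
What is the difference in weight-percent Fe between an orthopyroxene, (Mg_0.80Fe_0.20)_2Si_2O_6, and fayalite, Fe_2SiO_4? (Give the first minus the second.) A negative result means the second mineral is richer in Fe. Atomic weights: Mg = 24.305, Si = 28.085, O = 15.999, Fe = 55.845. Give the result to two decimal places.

-44.34 percentage points

M((Mg_0.80Fe_0.20)_2Si_2O_6) = 213.390 g/mol, so wt% Fe = 22.338/213.390 × 100 = 10.47%.
M(Fe_2SiO_4) = 203.771 g/mol, so wt% Fe = 111.690/203.771 × 100 = 54.81%.
10.47 − 54.81 = -44.34 pp.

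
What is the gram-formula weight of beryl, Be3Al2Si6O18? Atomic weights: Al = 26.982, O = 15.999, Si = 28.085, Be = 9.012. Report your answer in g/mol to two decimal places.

M = 3·9.012 + 2·26.982 + 6·28.085 + 18·15.999

537.49 g/mol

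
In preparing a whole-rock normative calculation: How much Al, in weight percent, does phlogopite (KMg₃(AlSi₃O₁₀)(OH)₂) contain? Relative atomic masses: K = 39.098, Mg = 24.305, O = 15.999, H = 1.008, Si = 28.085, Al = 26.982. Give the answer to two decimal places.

M(KMg₃(AlSi₃O₁₀)(OH)₂) = 417.254 g/mol.
Al contributes 1 × 26.982 = 26.982 g per mole.
26.982/417.254 = 0.0647 → 6.47%.

6.47 weight percent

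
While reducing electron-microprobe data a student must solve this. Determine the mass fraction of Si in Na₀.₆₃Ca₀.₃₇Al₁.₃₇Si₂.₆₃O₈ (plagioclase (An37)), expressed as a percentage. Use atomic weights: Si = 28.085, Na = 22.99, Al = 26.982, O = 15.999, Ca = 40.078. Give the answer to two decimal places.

27.55 wt%

Formula mass = 0.63*22.99 + 0.37*40.078 + 1.37*26.982 + 2.63*28.085 + 8*15.999 = 268.133 g/mol, of which 73.864 g is Si.
So Si makes up 73.864/268.133 = 0.2755 of the mass, i.e. 27.55%.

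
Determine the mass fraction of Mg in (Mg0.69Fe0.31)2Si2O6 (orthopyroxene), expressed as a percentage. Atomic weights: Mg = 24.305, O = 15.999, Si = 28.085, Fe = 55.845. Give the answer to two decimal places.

Molar mass of (Mg0.69Fe0.31)2Si2O6: 1.38·24.305 + 0.62·55.845 + 2·28.085 + 6·15.999 = 220.329 g/mol.
Mass of Mg per formula unit: 1.38 × 24.305 = 33.541 g.
Weight fraction Mg = 33.541 / 220.329 = 0.1522.

15.22 mass %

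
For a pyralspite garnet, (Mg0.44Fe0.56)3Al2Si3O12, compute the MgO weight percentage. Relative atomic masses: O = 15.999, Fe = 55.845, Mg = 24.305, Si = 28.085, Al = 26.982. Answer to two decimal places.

11.66 wt%

Molar mass of (Mg0.44Fe0.56)3Al2Si3O12 = 1.32·24.305 + 1.68·55.845 + 2·26.982 + 3·28.085 + 12·15.999 = 456.109 g/mol.
Each formula unit contains 1.32 Mg, equivalent to 1.32/1 = 1.3200 mol MgO.
M(MgO) = 1×24.305 + 1×15.999 = 40.304 g/mol.
Mass of MgO per formula unit = 1.3200 × 40.304 = 53.201 g.
MgO wt% = 53.201 / 456.109 × 100 = 11.66%.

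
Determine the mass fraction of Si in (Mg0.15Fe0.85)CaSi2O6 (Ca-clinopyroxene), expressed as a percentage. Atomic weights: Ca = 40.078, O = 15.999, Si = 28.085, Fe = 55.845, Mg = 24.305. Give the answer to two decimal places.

M((Mg0.15Fe0.85)CaSi2O6) = 243.356 g/mol.
Si contributes 2 × 28.085 = 56.170 g per mole.
56.170/243.356 = 0.2308 → 23.08%.

23.08 weight percent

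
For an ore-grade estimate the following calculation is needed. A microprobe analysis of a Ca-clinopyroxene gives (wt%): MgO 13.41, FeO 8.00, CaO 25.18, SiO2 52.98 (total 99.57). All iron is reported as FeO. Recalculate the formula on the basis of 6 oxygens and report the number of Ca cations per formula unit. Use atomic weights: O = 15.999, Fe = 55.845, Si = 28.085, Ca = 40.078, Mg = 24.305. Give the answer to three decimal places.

13.41 wt% MgO ÷ 40.304 g/mol = 0.33272 mol, giving 0.33272 Mg and 0.33272 O.
8.00 wt% FeO ÷ 71.844 g/mol = 0.11135 mol, giving 0.11135 Fe and 0.11135 O.
25.18 wt% CaO ÷ 56.077 g/mol = 0.44903 mol, giving 0.44903 Ca and 0.44903 O.
52.98 wt% SiO2 ÷ 60.083 g/mol = 0.88178 mol, giving 0.88178 Si and 1.76356 O.
Oxygen sums to 2.65666; scaling by 6/2.65666 = 2.25847 puts the formula on 6 O.
Ca: 0.44903 × 2.25847 = 1.014 atoms per formula unit.

1.014 Ca apfu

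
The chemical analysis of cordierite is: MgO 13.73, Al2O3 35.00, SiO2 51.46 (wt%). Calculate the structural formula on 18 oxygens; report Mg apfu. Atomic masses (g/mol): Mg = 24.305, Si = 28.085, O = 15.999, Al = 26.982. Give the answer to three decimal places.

MgO (M=40.304): mol = 0.34066; Mg = 0.34066, O = 0.34066.
Al2O3 (M=101.961): mol = 0.34327; Al = 0.68654, O = 1.02981.
SiO2 (M=60.083): mol = 0.85648; Si = 0.85648, O = 1.71296.
ΣO = 3.08343; factor = 18/ΣO = 5.83765.
Mg apfu = 0.34066 × 5.83765 = 1.989.

1.989 Mg apfu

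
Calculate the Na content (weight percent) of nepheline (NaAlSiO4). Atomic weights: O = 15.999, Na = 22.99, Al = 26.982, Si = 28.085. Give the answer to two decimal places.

16.18 weight percent

M(NaAlSiO4) = 142.053 g/mol.
Na contributes 1 × 22.99 = 22.990 g per mole.
22.990/142.053 = 0.1618 → 16.18%.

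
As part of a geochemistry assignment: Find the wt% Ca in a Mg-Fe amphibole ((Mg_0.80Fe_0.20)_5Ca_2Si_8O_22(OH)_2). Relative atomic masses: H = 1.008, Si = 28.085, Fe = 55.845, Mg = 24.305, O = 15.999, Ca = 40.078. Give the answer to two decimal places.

M((Mg_0.80Fe_0.20)_5Ca_2Si_8O_22(OH)_2) = 843.893 g/mol.
Ca contributes 2 × 40.078 = 80.156 g per mole.
80.156/843.893 = 0.0950 → 9.50%.

9.50 mass %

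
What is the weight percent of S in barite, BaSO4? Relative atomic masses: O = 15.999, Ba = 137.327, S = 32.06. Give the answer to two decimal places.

M(BaSO4) = 233.383 g/mol.
S contributes 1 × 32.06 = 32.060 g per mole.
32.060/233.383 = 0.1374 → 13.74%.

13.74 mass %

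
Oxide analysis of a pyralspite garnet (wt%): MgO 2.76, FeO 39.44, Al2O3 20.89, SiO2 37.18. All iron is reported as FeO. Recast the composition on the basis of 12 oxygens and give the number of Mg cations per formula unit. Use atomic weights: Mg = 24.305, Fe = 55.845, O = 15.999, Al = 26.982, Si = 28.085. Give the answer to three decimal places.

0.333 Mg apfu

MgO: 2.76/40.304 = 0.06848 mol → 0.06848 mol Mg, 0.06848 mol O.
FeO: 39.44/71.844 = 0.54897 mol → 0.54897 mol Fe, 0.54897 mol O.
Al2O3: 20.89/101.961 = 0.20488 mol → 0.40976 mol Al, 0.61464 mol O.
SiO2: 37.18/60.083 = 0.61881 mol → 0.61881 mol Si, 1.23762 mol O.
Total oxygen = 2.46971 mol. Normalization factor = 12/2.46971 = 4.85887.
Mg per 12 O = 0.06848 × 4.85887 = 0.333.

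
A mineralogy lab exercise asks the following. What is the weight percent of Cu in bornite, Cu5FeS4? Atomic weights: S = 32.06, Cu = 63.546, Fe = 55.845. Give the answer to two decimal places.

Molar mass of Cu5FeS4: 5·63.546 + 1·55.845 + 4·32.06 = 501.815 g/mol.
Mass of Cu per formula unit: 5 × 63.546 = 317.730 g.
Weight fraction Cu = 317.730 / 501.815 = 0.6332.

63.32 weight percent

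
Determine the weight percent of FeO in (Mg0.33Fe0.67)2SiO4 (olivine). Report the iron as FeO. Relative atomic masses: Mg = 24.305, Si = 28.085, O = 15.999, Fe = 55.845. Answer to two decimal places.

Molar mass of (Mg0.33Fe0.67)2SiO4 = 0.66*24.305 + 1.34*55.845 + 1*28.085 + 4*15.999 = 182.955 g/mol.
Each formula unit contains 1.34 Fe, equivalent to 1.34/1 = 1.3400 mol FeO.
M(FeO) = 1×55.845 + 1×15.999 = 71.844 g/mol.
Mass of FeO per formula unit = 1.3400 × 71.844 = 96.271 g.
FeO wt% = 96.271 / 182.955 × 100 = 52.62%.

52.62 wt%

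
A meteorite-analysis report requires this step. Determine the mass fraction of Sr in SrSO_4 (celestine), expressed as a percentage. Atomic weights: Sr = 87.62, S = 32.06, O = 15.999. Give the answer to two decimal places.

47.70 weight percent

Molar mass of SrSO_4: 1×87.62 + 1×32.06 + 4×15.999 = 183.676 g/mol.
Mass of Sr per formula unit: 1 × 87.62 = 87.620 g.
Weight fraction Sr = 87.620 / 183.676 = 0.4770.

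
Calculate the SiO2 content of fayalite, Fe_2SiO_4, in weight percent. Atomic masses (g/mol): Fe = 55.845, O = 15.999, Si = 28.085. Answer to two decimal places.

M(Fe_2SiO_4) = 203.771 g/mol; M(SiO2) = 60.083 g/mol.
Moles SiO2 per formula unit = 1 Si ÷ 1 = 1.0000.
SiO2 fraction = (1.0000 × 60.083) / 203.771 = 60.083/203.771 = 0.2949.

29.49 wt%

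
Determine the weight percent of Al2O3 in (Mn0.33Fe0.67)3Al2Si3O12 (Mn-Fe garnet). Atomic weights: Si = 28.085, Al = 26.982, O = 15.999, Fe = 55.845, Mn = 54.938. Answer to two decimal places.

Molar mass of (Mn0.33Fe0.67)3Al2Si3O12 = 0.99·54.938 + 2.01·55.845 + 2·26.982 + 3·28.085 + 12·15.999 = 496.844 g/mol.
Each formula unit contains 2 Al, equivalent to 2/2 = 1.0000 mol Al2O3.
M(Al2O3) = 2×26.982 + 3×15.999 = 101.961 g/mol.
Mass of Al2O3 per formula unit = 1.0000 × 101.961 = 101.961 g.
Al2O3 wt% = 101.961 / 496.844 × 100 = 20.52%.

20.52 wt%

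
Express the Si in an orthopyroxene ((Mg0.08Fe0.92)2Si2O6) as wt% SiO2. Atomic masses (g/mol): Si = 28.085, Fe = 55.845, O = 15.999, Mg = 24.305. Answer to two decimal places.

M((Mg0.08Fe0.92)2Si2O6) = 258.808 g/mol; M(SiO2) = 60.083 g/mol.
Moles SiO2 per formula unit = 2 Si ÷ 1 = 2.0000.
SiO2 fraction = (2.0000 × 60.083) / 258.808 = 120.166/258.808 = 0.4643.

46.43 wt%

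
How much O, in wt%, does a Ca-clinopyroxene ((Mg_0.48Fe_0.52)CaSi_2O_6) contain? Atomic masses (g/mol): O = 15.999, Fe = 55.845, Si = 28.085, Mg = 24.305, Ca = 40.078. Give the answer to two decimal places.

M((Mg_0.48Fe_0.52)CaSi_2O_6) = 232.948 g/mol.
O contributes 6 × 15.999 = 95.994 g per mole.
95.994/232.948 = 0.4121 → 41.21%.

41.21 wt%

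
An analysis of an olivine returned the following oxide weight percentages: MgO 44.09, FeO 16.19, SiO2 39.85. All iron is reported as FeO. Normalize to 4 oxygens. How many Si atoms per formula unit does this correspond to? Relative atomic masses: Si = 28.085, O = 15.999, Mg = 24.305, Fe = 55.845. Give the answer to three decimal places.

1.003 Si apfu

MgO: 44.09/40.304 = 1.09394 mol → 1.09394 mol Mg, 1.09394 mol O.
FeO: 16.19/71.844 = 0.22535 mol → 0.22535 mol Fe, 0.22535 mol O.
SiO2: 39.85/60.083 = 0.66325 mol → 0.66325 mol Si, 1.32650 mol O.
Total oxygen = 2.64579 mol. Normalization factor = 4/2.64579 = 1.51184.
Si per 4 O = 0.66325 × 1.51184 = 1.003.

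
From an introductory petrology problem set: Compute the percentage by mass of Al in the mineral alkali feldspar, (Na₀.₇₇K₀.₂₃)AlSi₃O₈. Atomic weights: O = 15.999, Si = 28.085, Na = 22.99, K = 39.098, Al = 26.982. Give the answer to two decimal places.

M((Na₀.₇₇K₀.₂₃)AlSi₃O₈) = 265.924 g/mol.
Al contributes 1 × 26.982 = 26.982 g per mole.
26.982/265.924 = 0.1015 → 10.15%.

10.15 wt%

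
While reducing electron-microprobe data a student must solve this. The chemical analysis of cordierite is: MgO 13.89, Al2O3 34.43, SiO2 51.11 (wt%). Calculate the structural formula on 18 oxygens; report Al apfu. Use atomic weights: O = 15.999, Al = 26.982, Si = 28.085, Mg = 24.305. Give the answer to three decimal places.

MgO: 13.89/40.304 = 0.34463 mol → 0.34463 mol Mg, 0.34463 mol O.
Al2O3: 34.43/101.961 = 0.33768 mol → 0.67536 mol Al, 1.01304 mol O.
SiO2: 51.11/60.083 = 0.85066 mol → 0.85066 mol Si, 1.70132 mol O.
Total oxygen = 3.05899 mol. Normalization factor = 18/3.05899 = 5.88430.
Al per 18 O = 0.67536 × 5.88430 = 3.974.

3.974 Al apfu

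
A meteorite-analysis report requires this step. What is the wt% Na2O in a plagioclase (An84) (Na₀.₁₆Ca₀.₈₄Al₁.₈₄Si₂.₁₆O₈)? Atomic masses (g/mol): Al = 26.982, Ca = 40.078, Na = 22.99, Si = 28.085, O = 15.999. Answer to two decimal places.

M(Na₀.₁₆Ca₀.₈₄Al₁.₈₄Si₂.₁₆O₈) = 275.646 g/mol; M(Na2O) = 61.979 g/mol.
Moles Na2O per formula unit = 0.16 Na ÷ 2 = 0.0800.
Na2O fraction = (0.0800 × 61.979) / 275.646 = 4.958/275.646 = 0.0180.

1.80 wt%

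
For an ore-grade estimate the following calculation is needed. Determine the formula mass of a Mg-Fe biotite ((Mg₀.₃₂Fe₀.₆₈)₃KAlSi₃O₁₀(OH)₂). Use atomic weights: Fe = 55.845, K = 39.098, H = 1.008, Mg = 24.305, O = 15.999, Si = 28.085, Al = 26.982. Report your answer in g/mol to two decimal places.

The formula mass is the sum 0.96*24.305 + 2.04*55.845 + 1*39.098 + 1*26.982 + 3*28.085 + 12*15.999 + 2*1.008.

481.60 g/mol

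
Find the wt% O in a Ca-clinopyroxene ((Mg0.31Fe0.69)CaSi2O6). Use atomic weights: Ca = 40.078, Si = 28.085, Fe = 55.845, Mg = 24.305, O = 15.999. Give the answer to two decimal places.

Formula mass = 0.31×24.305 + 0.69×55.845 + 1×40.078 + 2×28.085 + 6×15.999 = 238.310 g/mol, of which 95.994 g is O.
So O makes up 95.994/238.310 = 0.4028 of the mass, i.e. 40.28%.

40.28 weight percent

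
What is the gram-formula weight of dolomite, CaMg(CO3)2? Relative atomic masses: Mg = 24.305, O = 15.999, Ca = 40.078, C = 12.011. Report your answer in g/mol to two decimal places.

184.40 g/mol

The formula mass is the sum 1(40.078) + 1(24.305) + 2(12.011) + 6(15.999).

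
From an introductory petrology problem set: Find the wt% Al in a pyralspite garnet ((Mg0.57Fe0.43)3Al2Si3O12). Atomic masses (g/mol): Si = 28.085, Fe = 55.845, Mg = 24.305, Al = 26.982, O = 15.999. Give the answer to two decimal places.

Formula mass = 1.71×24.305 + 1.29×55.845 + 2×26.982 + 3×28.085 + 12×15.999 = 443.809 g/mol, of which 53.964 g is Al.
So Al makes up 53.964/443.809 = 0.1216 of the mass, i.e. 12.16%.

12.16 wt%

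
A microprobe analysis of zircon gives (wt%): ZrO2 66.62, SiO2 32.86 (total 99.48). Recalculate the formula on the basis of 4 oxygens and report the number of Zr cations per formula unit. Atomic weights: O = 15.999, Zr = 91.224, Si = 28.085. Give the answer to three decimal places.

66.62 wt% ZrO2 ÷ 123.222 g/mol = 0.54065 mol, giving 0.54065 Zr and 1.08130 O.
32.86 wt% SiO2 ÷ 60.083 g/mol = 0.54691 mol, giving 0.54691 Si and 1.09382 O.
Oxygen sums to 2.17512; scaling by 4/2.17512 = 1.83898 puts the formula on 4 O.
Zr: 0.54065 × 1.83898 = 0.994 atoms per formula unit.

0.994 Zr apfu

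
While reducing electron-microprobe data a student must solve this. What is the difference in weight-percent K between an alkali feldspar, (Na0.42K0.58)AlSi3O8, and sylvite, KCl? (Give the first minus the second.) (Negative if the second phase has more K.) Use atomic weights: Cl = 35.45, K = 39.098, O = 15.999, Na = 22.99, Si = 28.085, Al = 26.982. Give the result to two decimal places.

-44.10 percentage points

K in (Na0.42K0.58)AlSi3O8: molar mass 271.562 g/mol; 0.58×39.098 = 22.677 g → 8.35 wt%.
K in KCl: molar mass 74.548 g/mol; 1×39.098 = 39.098 g → 52.45 wt%.
Difference = 8.35 − 52.45 = -44.10 percentage points.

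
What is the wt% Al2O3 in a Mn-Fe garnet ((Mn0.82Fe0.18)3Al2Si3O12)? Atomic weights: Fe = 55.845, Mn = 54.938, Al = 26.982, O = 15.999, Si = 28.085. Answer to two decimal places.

20.58 wt%

Formula mass = 495.511 g/mol.
2 Al → 1.0000 mol Al2O3 per formula unit; M(Al2O3) = 101.961, so Al2O3 mass = 101.961 g.
101.961/495.511 × 100 = 20.58 wt%.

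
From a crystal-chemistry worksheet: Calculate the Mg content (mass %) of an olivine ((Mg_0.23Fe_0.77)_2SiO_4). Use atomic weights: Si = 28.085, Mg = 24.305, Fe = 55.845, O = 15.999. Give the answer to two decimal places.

M((Mg_0.23Fe_0.77)_2SiO_4) = 189.263 g/mol.
Mg contributes 0.46 × 24.305 = 11.180 g per mole.
11.180/189.263 = 0.0591 → 5.91%.

5.91 mass %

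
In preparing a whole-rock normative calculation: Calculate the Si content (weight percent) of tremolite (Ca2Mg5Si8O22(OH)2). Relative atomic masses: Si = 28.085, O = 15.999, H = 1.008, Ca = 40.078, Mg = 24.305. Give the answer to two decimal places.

27.66 weight percent

Molar mass of Ca2Mg5Si8O22(OH)2: 2×40.078 + 5×24.305 + 8×28.085 + 24×15.999 + 2×1.008 = 812.353 g/mol.
Mass of Si per formula unit: 8 × 28.085 = 224.680 g.
Weight fraction Si = 224.680 / 812.353 = 0.2766.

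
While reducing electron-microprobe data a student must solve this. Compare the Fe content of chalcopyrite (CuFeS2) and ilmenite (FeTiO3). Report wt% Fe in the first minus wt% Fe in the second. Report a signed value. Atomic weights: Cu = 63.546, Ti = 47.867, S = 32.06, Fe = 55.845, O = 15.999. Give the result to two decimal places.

-6.38 percentage points

First mineral: 55.845 g Fe in 183.511 g formula = 30.43 wt% Fe.
Second mineral: 55.845 g Fe in 151.709 g formula = 36.81 wt% Fe.
30.43% − 36.81% gives a difference of -6.38 percentage points.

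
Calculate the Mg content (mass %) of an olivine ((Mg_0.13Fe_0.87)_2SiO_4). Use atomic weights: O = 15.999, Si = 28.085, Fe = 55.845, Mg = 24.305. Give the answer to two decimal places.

M((Mg_0.13Fe_0.87)_2SiO_4) = 195.571 g/mol.
Mg contributes 0.26 × 24.305 = 6.319 g per mole.
6.319/195.571 = 0.0323 → 3.23%.

3.23 mass %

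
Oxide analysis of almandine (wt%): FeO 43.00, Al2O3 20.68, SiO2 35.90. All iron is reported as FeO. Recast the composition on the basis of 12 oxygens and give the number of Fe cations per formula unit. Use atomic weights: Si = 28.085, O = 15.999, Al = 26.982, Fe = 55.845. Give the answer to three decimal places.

2.990 Fe apfu

FeO (M=71.844): mol = 0.59852; Fe = 0.59852, O = 0.59852.
Al2O3 (M=101.961): mol = 0.20282; Al = 0.40564, O = 0.60846.
SiO2 (M=60.083): mol = 0.59751; Si = 0.59751, O = 1.19502.
ΣO = 2.40200; factor = 12/ΣO = 4.99584.
Fe apfu = 0.59852 × 4.99584 = 2.990.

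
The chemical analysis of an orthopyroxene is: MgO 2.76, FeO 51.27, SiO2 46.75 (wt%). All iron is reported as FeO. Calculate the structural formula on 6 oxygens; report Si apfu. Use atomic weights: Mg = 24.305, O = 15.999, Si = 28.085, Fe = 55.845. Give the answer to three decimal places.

MgO: 2.76/40.304 = 0.06848 mol → 0.06848 mol Mg, 0.06848 mol O.
FeO: 51.27/71.844 = 0.71363 mol → 0.71363 mol Fe, 0.71363 mol O.
SiO2: 46.75/60.083 = 0.77809 mol → 0.77809 mol Si, 1.55618 mol O.
Total oxygen = 2.33829 mol. Normalization factor = 6/2.33829 = 2.56598.
Si per 6 O = 0.77809 × 2.56598 = 1.997.

1.997 Si apfu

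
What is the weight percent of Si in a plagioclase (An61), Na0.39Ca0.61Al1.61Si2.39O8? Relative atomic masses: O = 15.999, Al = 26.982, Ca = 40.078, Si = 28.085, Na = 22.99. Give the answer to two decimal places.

Formula mass = 0.39·22.99 + 0.61·40.078 + 1.61·26.982 + 2.39·28.085 + 8·15.999 = 271.970 g/mol, of which 67.123 g is Si.
So Si makes up 67.123/271.970 = 0.2468 of the mass, i.e. 24.68%.

24.68 mass %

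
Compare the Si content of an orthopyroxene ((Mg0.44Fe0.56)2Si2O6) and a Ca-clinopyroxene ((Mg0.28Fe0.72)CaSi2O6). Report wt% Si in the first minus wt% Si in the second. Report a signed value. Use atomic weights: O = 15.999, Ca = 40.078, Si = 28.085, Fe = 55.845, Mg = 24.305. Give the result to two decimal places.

First mineral: 56.170 g Si in 236.099 g formula = 23.79 wt% Si.
Second mineral: 56.170 g Si in 239.256 g formula = 23.48 wt% Si.
23.79% − 23.48% gives a difference of 0.31 percentage points.

0.31 percentage points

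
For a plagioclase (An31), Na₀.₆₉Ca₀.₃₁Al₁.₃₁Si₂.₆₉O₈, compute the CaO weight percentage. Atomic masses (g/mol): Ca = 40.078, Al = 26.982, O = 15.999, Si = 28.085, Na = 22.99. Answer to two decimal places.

M(Na₀.₆₉Ca₀.₃₁Al₁.₃₁Si₂.₆₉O₈) = 267.174 g/mol; M(CaO) = 56.077 g/mol.
Moles CaO per formula unit = 0.31 Ca ÷ 1 = 0.3100.
CaO fraction = (0.3100 × 56.077) / 267.174 = 17.384/267.174 = 0.0651.

6.51 wt%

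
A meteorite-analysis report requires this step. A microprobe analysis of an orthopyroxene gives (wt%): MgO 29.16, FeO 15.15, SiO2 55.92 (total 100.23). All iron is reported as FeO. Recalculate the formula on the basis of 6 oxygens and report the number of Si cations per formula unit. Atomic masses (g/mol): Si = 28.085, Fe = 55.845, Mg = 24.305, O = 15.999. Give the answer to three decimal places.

MgO (M=40.304): mol = 0.72350; Mg = 0.72350, O = 0.72350.
FeO (M=71.844): mol = 0.21087; Fe = 0.21087, O = 0.21087.
SiO2 (M=60.083): mol = 0.93071; Si = 0.93071, O = 1.86142.
ΣO = 2.79579; factor = 6/ΣO = 2.14608.
Si apfu = 0.93071 × 2.14608 = 1.997.

1.997 Si apfu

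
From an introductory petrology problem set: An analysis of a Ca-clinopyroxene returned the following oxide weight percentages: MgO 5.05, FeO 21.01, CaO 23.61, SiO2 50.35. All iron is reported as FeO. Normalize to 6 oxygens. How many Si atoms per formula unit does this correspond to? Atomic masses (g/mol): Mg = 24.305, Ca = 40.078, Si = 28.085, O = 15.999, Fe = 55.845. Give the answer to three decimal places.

1.999 Si apfu

5.05 wt% MgO ÷ 40.304 g/mol = 0.12530 mol, giving 0.12530 Mg and 0.12530 O.
21.01 wt% FeO ÷ 71.844 g/mol = 0.29244 mol, giving 0.29244 Fe and 0.29244 O.
23.61 wt% CaO ÷ 56.077 g/mol = 0.42103 mol, giving 0.42103 Ca and 0.42103 O.
50.35 wt% SiO2 ÷ 60.083 g/mol = 0.83801 mol, giving 0.83801 Si and 1.67602 O.
Oxygen sums to 2.51479; scaling by 6/2.51479 = 2.38589 puts the formula on 6 O.
Si: 0.83801 × 2.38589 = 1.999 atoms per formula unit.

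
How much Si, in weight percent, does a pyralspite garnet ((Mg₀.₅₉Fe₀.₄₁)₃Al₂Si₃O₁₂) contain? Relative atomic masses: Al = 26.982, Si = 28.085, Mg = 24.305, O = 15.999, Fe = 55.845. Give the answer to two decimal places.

19.07 weight percent

Formula mass = 1.77×24.305 + 1.23×55.845 + 2×26.982 + 3×28.085 + 12×15.999 = 441.916 g/mol, of which 84.255 g is Si.
So Si makes up 84.255/441.916 = 0.1907 of the mass, i.e. 19.07%.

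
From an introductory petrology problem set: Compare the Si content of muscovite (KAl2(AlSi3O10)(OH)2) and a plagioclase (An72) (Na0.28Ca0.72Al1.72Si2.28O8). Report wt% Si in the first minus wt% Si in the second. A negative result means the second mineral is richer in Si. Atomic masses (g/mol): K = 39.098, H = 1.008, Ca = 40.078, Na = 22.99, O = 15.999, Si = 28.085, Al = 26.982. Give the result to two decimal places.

M(KAl2(AlSi3O10)(OH)2) = 398.303 g/mol, so wt% Si = 84.255/398.303 × 100 = 21.15%.
M(Na0.28Ca0.72Al1.72Si2.28O8) = 273.728 g/mol, so wt% Si = 64.034/273.728 × 100 = 23.39%.
21.15 − 23.39 = -2.24 pp.

-2.24 percentage points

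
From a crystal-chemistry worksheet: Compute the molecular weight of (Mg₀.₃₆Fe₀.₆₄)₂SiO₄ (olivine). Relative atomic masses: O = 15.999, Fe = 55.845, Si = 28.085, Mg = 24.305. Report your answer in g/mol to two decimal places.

Mg: 0.72 × 24.305 = 17.4996
Fe: 1.28 × 55.845 = 71.4816
Si: 1 × 28.085 = 28.0850
O: 4 × 15.999 = 63.9960
Summing the contributions gives the formula mass.

181.06 g/mol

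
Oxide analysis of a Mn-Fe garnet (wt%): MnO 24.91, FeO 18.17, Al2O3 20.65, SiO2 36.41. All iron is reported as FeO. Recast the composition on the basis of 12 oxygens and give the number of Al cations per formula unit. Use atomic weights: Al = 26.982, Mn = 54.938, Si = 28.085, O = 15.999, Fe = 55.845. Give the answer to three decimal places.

MnO: 24.91/70.937 = 0.35116 mol → 0.35116 mol Mn, 0.35116 mol O.
FeO: 18.17/71.844 = 0.25291 mol → 0.25291 mol Fe, 0.25291 mol O.
Al2O3: 20.65/101.961 = 0.20253 mol → 0.40506 mol Al, 0.60759 mol O.
SiO2: 36.41/60.083 = 0.60600 mol → 0.60600 mol Si, 1.21200 mol O.
Total oxygen = 2.42366 mol. Normalization factor = 12/2.42366 = 4.95119.
Al per 12 O = 0.40506 × 4.95119 = 2.006.

2.006 Al apfu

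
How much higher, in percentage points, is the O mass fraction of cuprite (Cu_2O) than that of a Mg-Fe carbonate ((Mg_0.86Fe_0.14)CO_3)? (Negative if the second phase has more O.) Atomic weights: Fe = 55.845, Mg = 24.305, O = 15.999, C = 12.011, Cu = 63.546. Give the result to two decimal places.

-42.91 percentage points

O in Cu_2O: molar mass 143.091 g/mol; 1×15.999 = 15.999 g → 11.18 wt%.
O in (Mg_0.86Fe_0.14)CO_3: molar mass 88.729 g/mol; 3×15.999 = 47.997 g → 54.09 wt%.
Difference = 11.18 − 54.09 = -42.91 percentage points.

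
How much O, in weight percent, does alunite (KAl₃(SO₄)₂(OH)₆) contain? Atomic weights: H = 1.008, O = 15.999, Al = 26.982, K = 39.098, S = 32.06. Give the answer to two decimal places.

M(KAl₃(SO₄)₂(OH)₆) = 414.198 g/mol.
O contributes 14 × 15.999 = 223.986 g per mole.
223.986/414.198 = 0.5408 → 54.08%.

54.08 weight percent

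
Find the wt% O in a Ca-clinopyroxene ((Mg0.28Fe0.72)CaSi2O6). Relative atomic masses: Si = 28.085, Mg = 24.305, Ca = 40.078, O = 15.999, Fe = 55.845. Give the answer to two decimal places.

40.12 weight percent

M((Mg0.28Fe0.72)CaSi2O6) = 239.256 g/mol.
O contributes 6 × 15.999 = 95.994 g per mole.
95.994/239.256 = 0.4012 → 40.12%.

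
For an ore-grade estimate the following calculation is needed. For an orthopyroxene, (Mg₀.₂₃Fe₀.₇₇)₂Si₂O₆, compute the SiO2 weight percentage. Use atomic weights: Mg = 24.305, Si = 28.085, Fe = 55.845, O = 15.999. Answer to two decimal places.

Molar mass of (Mg₀.₂₃Fe₀.₇₇)₂Si₂O₆ = 0.46×24.305 + 1.54×55.845 + 2×28.085 + 6×15.999 = 249.346 g/mol.
Each formula unit contains 2 Si, equivalent to 2/1 = 2.0000 mol SiO2.
M(SiO2) = 1×28.085 + 2×15.999 = 60.083 g/mol.
Mass of SiO2 per formula unit = 2.0000 × 60.083 = 120.166 g.
SiO2 wt% = 120.166 / 249.346 × 100 = 48.19%.

48.19 wt%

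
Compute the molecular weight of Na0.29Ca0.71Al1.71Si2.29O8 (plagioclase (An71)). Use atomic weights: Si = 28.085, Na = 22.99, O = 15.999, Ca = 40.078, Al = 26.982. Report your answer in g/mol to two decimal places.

The formula mass is the sum 0.29(22.99) + 0.71(40.078) + 1.71(26.982) + 2.29(28.085) + 8(15.999).

273.57 g/mol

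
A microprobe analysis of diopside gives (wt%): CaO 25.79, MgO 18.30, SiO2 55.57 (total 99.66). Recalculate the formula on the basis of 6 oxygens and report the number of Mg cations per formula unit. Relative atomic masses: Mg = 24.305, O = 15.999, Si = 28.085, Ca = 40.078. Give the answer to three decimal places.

25.79 wt% CaO ÷ 56.077 g/mol = 0.45990 mol, giving 0.45990 Ca and 0.45990 O.
18.30 wt% MgO ÷ 40.304 g/mol = 0.45405 mol, giving 0.45405 Mg and 0.45405 O.
55.57 wt% SiO2 ÷ 60.083 g/mol = 0.92489 mol, giving 0.92489 Si and 1.84978 O.
Oxygen sums to 2.76373; scaling by 6/2.76373 = 2.17098 puts the formula on 6 O.
Mg: 0.45405 × 2.17098 = 0.986 atoms per formula unit.

0.986 Mg apfu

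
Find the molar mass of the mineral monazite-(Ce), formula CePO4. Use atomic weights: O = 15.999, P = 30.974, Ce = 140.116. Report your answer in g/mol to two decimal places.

The formula mass is the sum 1*140.116 + 1*30.974 + 4*15.999.

235.09 g/mol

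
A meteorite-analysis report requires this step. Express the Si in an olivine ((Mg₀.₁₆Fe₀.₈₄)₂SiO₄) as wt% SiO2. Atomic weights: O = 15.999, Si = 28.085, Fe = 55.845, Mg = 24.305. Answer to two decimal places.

M((Mg₀.₁₆Fe₀.₈₄)₂SiO₄) = 193.678 g/mol; M(SiO2) = 60.083 g/mol.
Moles SiO2 per formula unit = 1 Si ÷ 1 = 1.0000.
SiO2 fraction = (1.0000 × 60.083) / 193.678 = 60.083/193.678 = 0.3102.

31.02 wt%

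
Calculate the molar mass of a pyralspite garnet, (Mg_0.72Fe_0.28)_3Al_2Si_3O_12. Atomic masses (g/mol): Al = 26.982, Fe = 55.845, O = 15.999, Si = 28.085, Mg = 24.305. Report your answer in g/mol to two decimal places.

429.62 g/mol

The formula mass is the sum 2.16(24.305) + 0.84(55.845) + 2(26.982) + 3(28.085) + 12(15.999).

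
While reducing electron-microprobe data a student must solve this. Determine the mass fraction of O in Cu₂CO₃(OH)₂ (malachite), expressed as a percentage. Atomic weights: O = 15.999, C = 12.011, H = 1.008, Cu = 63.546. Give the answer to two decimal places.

36.18 wt%

M(Cu₂CO₃(OH)₂) = 221.114 g/mol.
O contributes 5 × 15.999 = 79.995 g per mole.
79.995/221.114 = 0.3618 → 36.18%.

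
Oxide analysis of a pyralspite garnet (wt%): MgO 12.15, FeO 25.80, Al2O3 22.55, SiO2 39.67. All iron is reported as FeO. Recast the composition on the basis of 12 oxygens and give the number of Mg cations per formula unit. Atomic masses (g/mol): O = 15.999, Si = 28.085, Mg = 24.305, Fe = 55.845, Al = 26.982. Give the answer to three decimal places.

1.368 Mg apfu

MgO: 12.15/40.304 = 0.30146 mol → 0.30146 mol Mg, 0.30146 mol O.
FeO: 25.80/71.844 = 0.35911 mol → 0.35911 mol Fe, 0.35911 mol O.
Al2O3: 22.55/101.961 = 0.22116 mol → 0.44232 mol Al, 0.66348 mol O.
SiO2: 39.67/60.083 = 0.66025 mol → 0.66025 mol Si, 1.32050 mol O.
Total oxygen = 2.64455 mol. Normalization factor = 12/2.64455 = 4.53763.
Mg per 12 O = 0.30146 × 4.53763 = 1.368.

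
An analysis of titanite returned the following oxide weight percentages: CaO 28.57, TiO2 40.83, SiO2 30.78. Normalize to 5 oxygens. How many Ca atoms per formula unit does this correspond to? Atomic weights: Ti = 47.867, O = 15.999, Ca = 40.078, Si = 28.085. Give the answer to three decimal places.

0.996 Ca apfu

28.57 wt% CaO ÷ 56.077 g/mol = 0.50948 mol, giving 0.50948 Ca and 0.50948 O.
40.83 wt% TiO2 ÷ 79.865 g/mol = 0.51124 mol, giving 0.51124 Ti and 1.02248 O.
30.78 wt% SiO2 ÷ 60.083 g/mol = 0.51229 mol, giving 0.51229 Si and 1.02458 O.
Oxygen sums to 2.55654; scaling by 5/2.55654 = 1.95577 puts the formula on 5 O.
Ca: 0.50948 × 1.95577 = 0.996 atoms per formula unit.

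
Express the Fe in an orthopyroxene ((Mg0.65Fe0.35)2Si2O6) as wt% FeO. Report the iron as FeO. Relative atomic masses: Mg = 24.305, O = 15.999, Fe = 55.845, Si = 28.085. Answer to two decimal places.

Molar mass of (Mg0.65Fe0.35)2Si2O6 = 1.30×24.305 + 0.70×55.845 + 2×28.085 + 6×15.999 = 222.852 g/mol.
Each formula unit contains 0.70 Fe, equivalent to 0.70/1 = 0.7000 mol FeO.
M(FeO) = 1×55.845 + 1×15.999 = 71.844 g/mol.
Mass of FeO per formula unit = 0.7000 × 71.844 = 50.291 g.
FeO wt% = 50.291 / 222.852 × 100 = 22.57%.

22.57 wt%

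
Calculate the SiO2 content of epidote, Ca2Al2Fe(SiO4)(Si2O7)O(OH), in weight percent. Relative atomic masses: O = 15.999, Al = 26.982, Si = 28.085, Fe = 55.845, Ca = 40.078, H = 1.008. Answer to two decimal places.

37.30 wt%

Formula mass = 483.215 g/mol.
3 Si → 3.0000 mol SiO2 per formula unit; M(SiO2) = 60.083, so SiO2 mass = 180.249 g.
180.249/483.215 × 100 = 37.30 wt%.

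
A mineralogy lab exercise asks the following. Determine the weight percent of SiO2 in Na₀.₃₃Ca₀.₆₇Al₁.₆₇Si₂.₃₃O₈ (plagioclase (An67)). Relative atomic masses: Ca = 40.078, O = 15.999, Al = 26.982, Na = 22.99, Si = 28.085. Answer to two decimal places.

51.29 wt%

Molar mass of Na₀.₃₃Ca₀.₆₇Al₁.₆₇Si₂.₃₃O₈ = 0.33*22.99 + 0.67*40.078 + 1.67*26.982 + 2.33*28.085 + 8*15.999 = 272.929 g/mol.
Each formula unit contains 2.33 Si, equivalent to 2.33/1 = 2.3300 mol SiO2.
M(SiO2) = 1×28.085 + 2×15.999 = 60.083 g/mol.
Mass of SiO2 per formula unit = 2.3300 × 60.083 = 139.993 g.
SiO2 wt% = 139.993 / 272.929 × 100 = 51.29%.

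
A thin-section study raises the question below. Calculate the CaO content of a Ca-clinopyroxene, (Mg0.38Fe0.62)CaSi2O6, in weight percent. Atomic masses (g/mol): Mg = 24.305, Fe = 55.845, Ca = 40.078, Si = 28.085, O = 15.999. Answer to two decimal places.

M((Mg0.38Fe0.62)CaSi2O6) = 236.102 g/mol; M(CaO) = 56.077 g/mol.
Moles CaO per formula unit = 1 Ca ÷ 1 = 1.0000.
CaO fraction = (1.0000 × 56.077) / 236.102 = 56.077/236.102 = 0.2375.

23.75 wt%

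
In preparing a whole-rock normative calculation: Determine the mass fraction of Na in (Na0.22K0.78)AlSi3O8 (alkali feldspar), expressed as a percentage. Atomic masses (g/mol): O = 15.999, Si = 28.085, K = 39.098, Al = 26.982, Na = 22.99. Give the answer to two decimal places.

M((Na0.22K0.78)AlSi3O8) = 274.783 g/mol.
Na contributes 0.22 × 22.99 = 5.058 g per mole.
5.058/274.783 = 0.0184 → 1.84%.

1.84 wt%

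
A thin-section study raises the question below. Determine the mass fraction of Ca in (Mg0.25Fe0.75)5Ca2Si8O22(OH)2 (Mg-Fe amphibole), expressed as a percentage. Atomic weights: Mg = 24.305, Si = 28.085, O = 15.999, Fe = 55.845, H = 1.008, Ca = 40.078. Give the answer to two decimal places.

Molar mass of (Mg0.25Fe0.75)5Ca2Si8O22(OH)2: 1.25·24.305 + 3.75·55.845 + 2·40.078 + 8·28.085 + 24·15.999 + 2·1.008 = 930.628 g/mol.
Mass of Ca per formula unit: 2 × 40.078 = 80.156 g.
Weight fraction Ca = 80.156 / 930.628 = 0.0861.

8.61 mass %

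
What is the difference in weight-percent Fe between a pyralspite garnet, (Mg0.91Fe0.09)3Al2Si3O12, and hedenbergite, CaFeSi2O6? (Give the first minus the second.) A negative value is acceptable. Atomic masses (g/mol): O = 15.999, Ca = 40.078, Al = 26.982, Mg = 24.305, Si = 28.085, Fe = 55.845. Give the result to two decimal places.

M((Mg0.91Fe0.09)3Al2Si3O12) = 411.638 g/mol, so wt% Fe = 15.078/411.638 × 100 = 3.66%.
M(CaFeSi2O6) = 248.087 g/mol, so wt% Fe = 55.845/248.087 × 100 = 22.51%.
3.66 − 22.51 = -18.85 pp.

-18.85 percentage points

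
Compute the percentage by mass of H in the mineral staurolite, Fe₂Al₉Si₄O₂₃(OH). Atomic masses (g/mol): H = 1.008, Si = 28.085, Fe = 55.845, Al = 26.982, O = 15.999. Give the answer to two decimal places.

0.12 mass %

Formula mass = 2·55.845 + 9·26.982 + 4·28.085 + 24·15.999 + 1·1.008 = 851.852 g/mol, of which 1.008 g is H.
So H makes up 1.008/851.852 = 0.0012 of the mass, i.e. 0.12%.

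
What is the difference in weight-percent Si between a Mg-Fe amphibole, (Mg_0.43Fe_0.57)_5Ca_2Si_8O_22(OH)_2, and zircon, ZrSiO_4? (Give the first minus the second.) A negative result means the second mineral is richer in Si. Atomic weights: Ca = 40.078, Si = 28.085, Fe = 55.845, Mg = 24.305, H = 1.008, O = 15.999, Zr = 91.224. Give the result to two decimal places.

M((Mg_0.43Fe_0.57)_5Ca_2Si_8O_22(OH)_2) = 902.242 g/mol, so wt% Si = 224.680/902.242 × 100 = 24.90%.
M(ZrSiO_4) = 183.305 g/mol, so wt% Si = 28.085/183.305 × 100 = 15.32%.
24.90 − 15.32 = 9.58 pp.

9.58 percentage points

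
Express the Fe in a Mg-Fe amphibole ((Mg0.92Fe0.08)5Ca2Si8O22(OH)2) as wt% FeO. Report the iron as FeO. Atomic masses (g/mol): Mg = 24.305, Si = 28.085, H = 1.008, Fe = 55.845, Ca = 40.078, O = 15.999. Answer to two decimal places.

Molar mass of (Mg0.92Fe0.08)5Ca2Si8O22(OH)2 = 4.60×24.305 + 0.40×55.845 + 2×40.078 + 8×28.085 + 24×15.999 + 2×1.008 = 824.969 g/mol.
Each formula unit contains 0.40 Fe, equivalent to 0.40/1 = 0.4000 mol FeO.
M(FeO) = 1×55.845 + 1×15.999 = 71.844 g/mol.
Mass of FeO per formula unit = 0.4000 × 71.844 = 28.738 g.
FeO wt% = 28.738 / 824.969 × 100 = 3.48%.

3.48 wt%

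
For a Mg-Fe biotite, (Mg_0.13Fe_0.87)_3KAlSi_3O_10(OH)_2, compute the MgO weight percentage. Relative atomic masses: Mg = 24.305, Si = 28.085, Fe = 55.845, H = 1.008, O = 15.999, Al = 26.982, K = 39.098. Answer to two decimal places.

3.15 wt%

Molar mass of (Mg_0.13Fe_0.87)_3KAlSi_3O_10(OH)_2 = 0.39×24.305 + 2.61×55.845 + 1×39.098 + 1×26.982 + 3×28.085 + 12×15.999 + 2×1.008 = 499.573 g/mol.
Each formula unit contains 0.39 Mg, equivalent to 0.39/1 = 0.3900 mol MgO.
M(MgO) = 1×24.305 + 1×15.999 = 40.304 g/mol.
Mass of MgO per formula unit = 0.3900 × 40.304 = 15.719 g.
MgO wt% = 15.719 / 499.573 × 100 = 3.15%.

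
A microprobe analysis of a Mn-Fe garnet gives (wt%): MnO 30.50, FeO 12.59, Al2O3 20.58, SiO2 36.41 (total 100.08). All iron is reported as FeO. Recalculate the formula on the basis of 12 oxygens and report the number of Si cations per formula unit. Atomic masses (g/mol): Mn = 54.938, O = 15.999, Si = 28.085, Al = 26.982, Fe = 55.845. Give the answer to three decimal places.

3.002 Si apfu

MnO: 30.50/70.937 = 0.42996 mol → 0.42996 mol Mn, 0.42996 mol O.
FeO: 12.59/71.844 = 0.17524 mol → 0.17524 mol Fe, 0.17524 mol O.
Al2O3: 20.58/101.961 = 0.20184 mol → 0.40368 mol Al, 0.60552 mol O.
SiO2: 36.41/60.083 = 0.60600 mol → 0.60600 mol Si, 1.21200 mol O.
Total oxygen = 2.42272 mol. Normalization factor = 12/2.42272 = 4.95311.
Si per 12 O = 0.60600 × 4.95311 = 3.002.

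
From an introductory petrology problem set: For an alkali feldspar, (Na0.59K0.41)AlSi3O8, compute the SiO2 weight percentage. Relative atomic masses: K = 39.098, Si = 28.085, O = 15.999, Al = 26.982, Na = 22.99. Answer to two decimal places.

67.05 wt%

Molar mass of (Na0.59K0.41)AlSi3O8 = 0.59*22.99 + 0.41*39.098 + 1*26.982 + 3*28.085 + 8*15.999 = 268.823 g/mol.
Each formula unit contains 3 Si, equivalent to 3/1 = 3.0000 mol SiO2.
M(SiO2) = 1×28.085 + 2×15.999 = 60.083 g/mol.
Mass of SiO2 per formula unit = 3.0000 × 60.083 = 180.249 g.
SiO2 wt% = 180.249 / 268.823 × 100 = 67.05%.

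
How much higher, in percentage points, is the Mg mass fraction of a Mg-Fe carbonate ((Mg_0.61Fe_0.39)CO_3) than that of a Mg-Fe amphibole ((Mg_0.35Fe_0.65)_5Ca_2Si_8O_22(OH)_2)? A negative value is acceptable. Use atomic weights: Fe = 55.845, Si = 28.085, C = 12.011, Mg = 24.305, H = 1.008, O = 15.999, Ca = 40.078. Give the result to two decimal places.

M((Mg_0.61Fe_0.39)CO_3) = 96.614 g/mol, so wt% Mg = 14.826/96.614 × 100 = 15.35%.
M((Mg_0.35Fe_0.65)_5Ca_2Si_8O_22(OH)_2) = 914.858 g/mol, so wt% Mg = 42.534/914.858 × 100 = 4.65%.
15.35 − 4.65 = 10.70 pp.

10.70 percentage points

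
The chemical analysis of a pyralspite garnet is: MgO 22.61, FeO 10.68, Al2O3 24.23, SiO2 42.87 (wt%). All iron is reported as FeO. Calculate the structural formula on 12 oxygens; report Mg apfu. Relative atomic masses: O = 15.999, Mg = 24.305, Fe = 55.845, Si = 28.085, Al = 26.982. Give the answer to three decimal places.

2.362 Mg apfu

MgO (M=40.304): mol = 0.56099; Mg = 0.56099, O = 0.56099.
FeO (M=71.844): mol = 0.14866; Fe = 0.14866, O = 0.14866.
Al2O3 (M=101.961): mol = 0.23764; Al = 0.47528, O = 0.71292.
SiO2 (M=60.083): mol = 0.71351; Si = 0.71351, O = 1.42702.
ΣO = 2.84959; factor = 12/ΣO = 4.21113.
Mg apfu = 0.56099 × 4.21113 = 2.362.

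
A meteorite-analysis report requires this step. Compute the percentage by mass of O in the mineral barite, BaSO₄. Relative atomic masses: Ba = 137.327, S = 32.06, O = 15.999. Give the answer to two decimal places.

M(BaSO₄) = 233.383 g/mol.
O contributes 4 × 15.999 = 63.996 g per mole.
63.996/233.383 = 0.2742 → 27.42%.

27.42 wt%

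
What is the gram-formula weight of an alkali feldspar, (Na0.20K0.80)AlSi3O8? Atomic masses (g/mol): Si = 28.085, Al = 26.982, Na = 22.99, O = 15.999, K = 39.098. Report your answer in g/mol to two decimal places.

M = 0.20(22.99) + 0.80(39.098) + 1(26.982) + 3(28.085) + 8(15.999)

275.11 g/mol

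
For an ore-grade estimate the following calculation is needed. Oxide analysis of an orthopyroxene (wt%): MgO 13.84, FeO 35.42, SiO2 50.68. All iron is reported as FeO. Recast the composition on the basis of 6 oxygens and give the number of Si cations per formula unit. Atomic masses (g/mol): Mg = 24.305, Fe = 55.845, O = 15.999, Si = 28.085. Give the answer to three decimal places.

2.006 Si apfu

MgO: 13.84/40.304 = 0.34339 mol → 0.34339 mol Mg, 0.34339 mol O.
FeO: 35.42/71.844 = 0.49301 mol → 0.49301 mol Fe, 0.49301 mol O.
SiO2: 50.68/60.083 = 0.84350 mol → 0.84350 mol Si, 1.68700 mol O.
Total oxygen = 2.52340 mol. Normalization factor = 6/2.52340 = 2.37774.
Si per 6 O = 0.84350 × 2.37774 = 2.006.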